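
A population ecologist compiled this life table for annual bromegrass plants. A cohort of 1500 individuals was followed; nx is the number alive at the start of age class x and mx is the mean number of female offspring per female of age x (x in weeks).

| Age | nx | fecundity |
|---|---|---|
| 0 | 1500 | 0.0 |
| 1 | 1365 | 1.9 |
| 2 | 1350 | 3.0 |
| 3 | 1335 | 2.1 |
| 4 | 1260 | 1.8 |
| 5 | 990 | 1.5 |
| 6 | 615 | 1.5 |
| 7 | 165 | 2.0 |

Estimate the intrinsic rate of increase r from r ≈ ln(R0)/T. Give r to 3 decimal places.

0.754

lx = nx/n0 = nx/1500: 1, 0.91, 0.9, 0.89, 0.84, 0.66, 0.41, 0.11
R0 = Σ lx·mx = 0 + 1.729 + 2.7 + 1.869 + 1.512 + 0.99 + 0.615 + 0.22 = 9.635
Σ x·lx·mx = 28.964; T = 28.964/9.635 = 3.00612…
r ≈ ln(R0)/T = ln(9.635)/3.00612… = 0.7536… → 0.754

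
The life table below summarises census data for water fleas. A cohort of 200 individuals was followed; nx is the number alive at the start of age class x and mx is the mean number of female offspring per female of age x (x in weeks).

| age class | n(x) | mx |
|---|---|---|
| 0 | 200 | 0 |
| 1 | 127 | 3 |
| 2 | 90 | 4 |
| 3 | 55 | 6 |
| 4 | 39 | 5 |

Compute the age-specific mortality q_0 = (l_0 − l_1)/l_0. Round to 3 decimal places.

0.365

lx = nx/n0 = nx/200: 1, 0.635, 0.45, 0.275, 0.195
q_0 = (l_0 − l_1) / l_0 = (1 − 0.635) / 1
     = 0.365 / 1 = 0.365 → 0.365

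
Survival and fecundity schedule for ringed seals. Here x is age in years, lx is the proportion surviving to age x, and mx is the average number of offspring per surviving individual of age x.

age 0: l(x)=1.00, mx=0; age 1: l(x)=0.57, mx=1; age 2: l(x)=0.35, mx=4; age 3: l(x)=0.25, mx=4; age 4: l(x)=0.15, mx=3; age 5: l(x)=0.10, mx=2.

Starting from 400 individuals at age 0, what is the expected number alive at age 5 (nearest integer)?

40

Expected survivors = N0 · l_5 = 400 × 0.10 = 40 → 40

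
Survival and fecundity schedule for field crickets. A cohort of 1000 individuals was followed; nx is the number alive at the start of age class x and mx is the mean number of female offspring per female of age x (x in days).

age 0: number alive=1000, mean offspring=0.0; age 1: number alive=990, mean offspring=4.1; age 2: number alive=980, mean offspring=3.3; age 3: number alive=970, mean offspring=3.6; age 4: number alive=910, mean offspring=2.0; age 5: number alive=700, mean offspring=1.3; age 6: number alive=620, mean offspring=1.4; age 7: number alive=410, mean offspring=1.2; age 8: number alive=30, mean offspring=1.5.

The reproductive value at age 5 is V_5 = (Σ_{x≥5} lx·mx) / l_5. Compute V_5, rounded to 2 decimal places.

lx = nx/n0 = nx/1000: 1, 0.99, 0.98, 0.97, 0.91, 0.7, 0.62, 0.41, 0.03
lx·mx for x ≥ 5: 0.91, 0.868, 0.492, 0.045 → sum = 2.315
V_5 = 2.315 / l_5 = 2.315 / 0.7 = 3.307143… → 3.31

3.31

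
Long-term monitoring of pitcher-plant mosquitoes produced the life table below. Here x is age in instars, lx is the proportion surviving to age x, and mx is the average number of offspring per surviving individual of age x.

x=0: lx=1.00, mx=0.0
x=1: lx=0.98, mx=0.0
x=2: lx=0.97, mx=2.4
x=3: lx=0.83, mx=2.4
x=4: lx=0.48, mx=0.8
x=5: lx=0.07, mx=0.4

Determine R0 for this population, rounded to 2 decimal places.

4.73

lx·mx by age: 0, 0, 2.328, 1.992, 0.384, 0.028
R0 = Σ lx·mx = 4.732 → 4.73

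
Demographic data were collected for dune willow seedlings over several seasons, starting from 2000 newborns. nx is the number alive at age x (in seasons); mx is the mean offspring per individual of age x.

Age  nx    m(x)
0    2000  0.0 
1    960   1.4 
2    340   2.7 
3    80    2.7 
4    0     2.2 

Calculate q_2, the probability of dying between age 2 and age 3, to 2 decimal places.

0.76

lx = nx/n0 = nx/2000: 1, 0.48, 0.17, 0.04, 0
q_2 = (l_2 − l_3) / l_2 = (0.17 − 0.04) / 0.17
     = 0.13 / 0.17 = 0.764706… → 0.76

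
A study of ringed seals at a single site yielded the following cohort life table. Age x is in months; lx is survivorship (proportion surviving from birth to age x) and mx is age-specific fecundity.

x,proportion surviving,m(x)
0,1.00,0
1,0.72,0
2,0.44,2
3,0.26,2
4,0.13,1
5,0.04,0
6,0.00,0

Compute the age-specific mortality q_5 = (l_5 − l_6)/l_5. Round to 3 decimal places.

1.000

q_5 = (l_5 − l_6) / l_5 = (0.04 − 0) / 0.04
     = 0.04 / 0.04 = 1 → 1.000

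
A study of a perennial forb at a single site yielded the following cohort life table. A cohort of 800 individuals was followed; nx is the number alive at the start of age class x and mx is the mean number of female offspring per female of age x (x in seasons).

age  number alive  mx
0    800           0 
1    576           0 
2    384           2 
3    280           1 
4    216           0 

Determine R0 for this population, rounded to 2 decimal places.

1.31

lx = nx/n0 = nx/800: 1, 0.72, 0.48, 0.35, 0.27
lx·mx by age: 0, 0, 0.96, 0.35, 0
R0 = Σ lx·mx = 1.31 → 1.31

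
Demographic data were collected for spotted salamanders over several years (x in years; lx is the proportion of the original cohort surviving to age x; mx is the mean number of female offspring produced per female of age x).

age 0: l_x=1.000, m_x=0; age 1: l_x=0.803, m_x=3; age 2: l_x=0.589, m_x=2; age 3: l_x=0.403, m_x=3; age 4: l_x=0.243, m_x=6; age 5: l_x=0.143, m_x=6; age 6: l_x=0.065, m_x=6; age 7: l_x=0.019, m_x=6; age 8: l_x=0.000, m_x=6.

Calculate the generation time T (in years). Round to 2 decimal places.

lx·mx: 0, 2.409, 1.178, 1.209, 1.458, 0.858, 0.39, 0.114, 0 → R0 = 7.616
x·lx·mx: 0, 2.409, 2.356, 3.627, 5.832, 4.29, 2.34, 0.798, 0 → Σ = 21.652
T = 21.652 / 7.616 = 2.842962… → 2.84

2.84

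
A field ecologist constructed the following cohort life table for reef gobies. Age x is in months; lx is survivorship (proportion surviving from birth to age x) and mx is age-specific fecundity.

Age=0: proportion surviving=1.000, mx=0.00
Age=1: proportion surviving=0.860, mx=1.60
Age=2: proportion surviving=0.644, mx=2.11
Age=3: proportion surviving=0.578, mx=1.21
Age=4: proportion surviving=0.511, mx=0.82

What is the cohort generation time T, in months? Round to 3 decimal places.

2.042

lx·mx: 0, 1.376, 1.35884, 0.69938, 0.41902 → R0 = 3.85324
x·lx·mx: 0, 1.376, 2.71768, 2.09814, 1.67608 → Σ = 7.8679
T = 7.8679 / 3.85324 = 2.041892… → 2.042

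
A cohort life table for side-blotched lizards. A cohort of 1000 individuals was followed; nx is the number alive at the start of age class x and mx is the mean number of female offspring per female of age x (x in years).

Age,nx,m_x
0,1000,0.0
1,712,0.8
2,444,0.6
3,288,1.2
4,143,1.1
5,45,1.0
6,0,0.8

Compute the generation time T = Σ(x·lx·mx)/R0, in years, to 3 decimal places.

2.163

lx = nx/n0 = nx/1000: 1, 0.712, 0.444, 0.288, 0.143, 0.045, 0
lx·mx: 0, 0.5696, 0.2664, 0.3456, 0.1573, 0.045, 0 → R0 = 1.3839
x·lx·mx: 0, 0.5696, 0.5328, 1.0368, 0.6292, 0.225, 0 → Σ = 2.9934
T = 2.9934 / 1.3839 = 2.163018… → 2.163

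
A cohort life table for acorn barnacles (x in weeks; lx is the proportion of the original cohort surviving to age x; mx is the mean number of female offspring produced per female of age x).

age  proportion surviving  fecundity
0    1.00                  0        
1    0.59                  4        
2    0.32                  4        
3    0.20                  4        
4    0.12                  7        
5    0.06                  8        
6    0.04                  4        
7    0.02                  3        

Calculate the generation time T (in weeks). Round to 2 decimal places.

2.42

lx·mx: 0, 2.36, 1.28, 0.8, 0.84, 0.48, 0.16, 0.06 → R0 = 5.98
x·lx·mx: 0, 2.36, 2.56, 2.4, 3.36, 2.4, 0.96, 0.42 → Σ = 14.46
T = 14.46 / 5.98 = 2.41806… → 2.42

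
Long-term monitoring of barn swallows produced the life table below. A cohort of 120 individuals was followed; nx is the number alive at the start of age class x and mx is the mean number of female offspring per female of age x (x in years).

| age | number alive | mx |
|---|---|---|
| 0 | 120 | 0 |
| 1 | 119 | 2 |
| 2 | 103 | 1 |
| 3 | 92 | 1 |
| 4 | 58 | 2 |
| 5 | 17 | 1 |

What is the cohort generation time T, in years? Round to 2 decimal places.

lx = nx/n0 = nx/120: 1, 0.99167…, 0.85833…, 0.76667…, 0.48333…, 0.14167…
lx·mx: 0, 1.983333…, 0.858333…, 0.766667…, 0.966667…, 0.141667… → R0 = 4.716667…
x·lx·mx: 0, 1.983333…, 1.716667…, 2.3…, 3.866667…, 0.708333… → Σ = 10.575…
T = 10.575… / 4.716667… = 2.242049… → 2.24

2.24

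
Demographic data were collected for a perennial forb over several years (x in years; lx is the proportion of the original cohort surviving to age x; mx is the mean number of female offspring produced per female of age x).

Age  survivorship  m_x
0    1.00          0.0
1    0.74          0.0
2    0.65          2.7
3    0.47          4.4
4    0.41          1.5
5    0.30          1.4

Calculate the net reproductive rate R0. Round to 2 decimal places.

lx·mx by age: 0, 0, 1.755, 2.068, 0.615, 0.42
R0 = Σ lx·mx = 4.858 → 4.86

4.86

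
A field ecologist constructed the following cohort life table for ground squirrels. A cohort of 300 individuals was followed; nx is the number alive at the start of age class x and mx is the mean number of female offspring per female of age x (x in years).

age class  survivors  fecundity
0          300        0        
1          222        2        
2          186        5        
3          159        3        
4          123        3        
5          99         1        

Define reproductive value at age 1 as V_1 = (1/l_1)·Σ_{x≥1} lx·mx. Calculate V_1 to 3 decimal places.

10.446

lx = nx/n0 = nx/300: 1, 0.74, 0.62, 0.53, 0.41, 0.33
lx·mx for x ≥ 1: 1.48, 3.1, 1.59, 1.23, 0.33 → sum = 7.73
V_1 = 7.73 / l_1 = 7.73 / 0.74 = 10.445946… → 10.446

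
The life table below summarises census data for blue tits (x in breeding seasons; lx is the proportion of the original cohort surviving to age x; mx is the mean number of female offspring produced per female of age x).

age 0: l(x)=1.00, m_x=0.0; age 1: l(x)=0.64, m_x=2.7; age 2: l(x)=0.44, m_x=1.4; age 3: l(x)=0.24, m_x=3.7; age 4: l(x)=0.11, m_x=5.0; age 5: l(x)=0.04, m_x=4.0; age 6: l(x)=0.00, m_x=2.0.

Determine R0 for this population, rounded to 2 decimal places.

3.94

lx·mx by age: 0, 1.728, 0.616, 0.888, 0.55, 0.16, 0
R0 = Σ lx·mx = 3.942 → 3.94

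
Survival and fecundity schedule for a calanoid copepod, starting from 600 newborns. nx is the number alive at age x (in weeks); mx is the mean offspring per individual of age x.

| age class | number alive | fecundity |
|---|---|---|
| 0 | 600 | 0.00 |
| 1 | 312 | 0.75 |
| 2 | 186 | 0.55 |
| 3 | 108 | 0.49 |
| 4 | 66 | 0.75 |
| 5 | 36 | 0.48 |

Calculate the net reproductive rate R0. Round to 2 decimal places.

0.76

lx = nx/n0 = nx/600: 1, 0.52, 0.31, 0.18, 0.11, 0.06
lx·mx by age: 0, 0.39, 0.1705, 0.0882, 0.0825, 0.0288
R0 = Σ lx·mx = 0.76 → 0.76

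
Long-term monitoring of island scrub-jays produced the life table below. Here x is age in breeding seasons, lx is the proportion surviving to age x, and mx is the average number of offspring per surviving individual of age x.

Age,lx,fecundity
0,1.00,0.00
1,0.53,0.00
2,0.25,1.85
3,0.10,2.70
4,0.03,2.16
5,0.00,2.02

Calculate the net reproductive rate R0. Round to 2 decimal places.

0.80

lx·mx by age: 0, 0, 0.4625, 0.27, 0.0648, 0
R0 = Σ lx·mx = 0.7973 → 0.80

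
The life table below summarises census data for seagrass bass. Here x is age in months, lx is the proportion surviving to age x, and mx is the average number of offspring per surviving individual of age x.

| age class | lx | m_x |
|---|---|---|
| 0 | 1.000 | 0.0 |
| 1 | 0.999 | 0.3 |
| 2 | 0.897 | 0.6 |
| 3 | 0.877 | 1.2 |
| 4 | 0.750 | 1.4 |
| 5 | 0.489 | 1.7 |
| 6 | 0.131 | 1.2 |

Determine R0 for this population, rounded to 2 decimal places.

lx·mx by age: 0, 0.2997, 0.5382, 1.0524, 1.05, 0.8313, 0.1572
R0 = Σ lx·mx = 3.9288 → 3.93

3.93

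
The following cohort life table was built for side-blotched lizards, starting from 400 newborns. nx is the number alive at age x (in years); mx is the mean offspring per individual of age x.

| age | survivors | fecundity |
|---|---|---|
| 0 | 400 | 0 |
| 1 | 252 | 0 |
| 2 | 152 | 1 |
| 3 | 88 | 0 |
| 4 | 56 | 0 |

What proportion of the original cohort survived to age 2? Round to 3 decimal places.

0.380

l_2 = n_2/n_0 = 152/400 = 0.38 → 0.380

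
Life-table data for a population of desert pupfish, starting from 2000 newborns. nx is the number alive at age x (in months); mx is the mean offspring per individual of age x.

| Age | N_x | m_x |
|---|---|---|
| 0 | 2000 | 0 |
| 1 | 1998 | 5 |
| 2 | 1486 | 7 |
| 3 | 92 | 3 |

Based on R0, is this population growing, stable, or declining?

lx = nx/n0 = nx/2000: 1, 0.999, 0.743, 0.046
R0 = Σ lx·mx = 0 + 4.995 + 5.201 + 0.138 = 10.334
R0 > 1, so the population is growing.

growing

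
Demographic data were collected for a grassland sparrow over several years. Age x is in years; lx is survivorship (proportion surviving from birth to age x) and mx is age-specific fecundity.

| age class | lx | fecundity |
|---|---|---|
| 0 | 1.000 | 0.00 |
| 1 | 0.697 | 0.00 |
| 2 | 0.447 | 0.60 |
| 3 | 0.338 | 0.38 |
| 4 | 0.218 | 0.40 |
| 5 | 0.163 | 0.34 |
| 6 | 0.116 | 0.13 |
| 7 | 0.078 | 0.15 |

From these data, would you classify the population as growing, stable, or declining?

declining

R0 = Σ lx·mx = 0 + 0 + 0.2682 + 0.12844 + 0.0872 + 0.05542 + 0.01508 + 0.0117 = 0.56604
R0 < 1, so the population is declining.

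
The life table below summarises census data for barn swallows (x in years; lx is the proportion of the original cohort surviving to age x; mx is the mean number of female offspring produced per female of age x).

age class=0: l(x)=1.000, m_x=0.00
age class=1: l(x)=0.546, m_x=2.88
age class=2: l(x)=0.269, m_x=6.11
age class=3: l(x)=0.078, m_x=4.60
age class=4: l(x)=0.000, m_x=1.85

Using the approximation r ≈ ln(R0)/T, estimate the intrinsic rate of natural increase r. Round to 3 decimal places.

R0 = Σ lx·mx = 0 + 1.57248 + 1.64359 + 0.3588 + 0 = 3.57487
Σ x·lx·mx = 5.93606; T = 5.93606/3.57487 = 1.6605…
r ≈ ln(R0)/T = ln(3.57487)/1.6605… = 0.7672… → 0.767

0.767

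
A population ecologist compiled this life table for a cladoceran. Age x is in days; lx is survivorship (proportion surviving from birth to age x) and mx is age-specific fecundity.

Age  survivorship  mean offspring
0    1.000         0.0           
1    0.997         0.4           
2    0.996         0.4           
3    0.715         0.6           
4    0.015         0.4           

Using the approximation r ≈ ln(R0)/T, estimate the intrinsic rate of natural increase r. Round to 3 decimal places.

R0 = Σ lx·mx = 0 + 0.3988 + 0.3984 + 0.429 + 0.006 = 1.2322
Σ x·lx·mx = 2.5066; T = 2.5066/1.2322 = 2.03425…
r ≈ ln(R0)/T = ln(1.2322)/2.03425… = 0.10264… → 0.103

0.103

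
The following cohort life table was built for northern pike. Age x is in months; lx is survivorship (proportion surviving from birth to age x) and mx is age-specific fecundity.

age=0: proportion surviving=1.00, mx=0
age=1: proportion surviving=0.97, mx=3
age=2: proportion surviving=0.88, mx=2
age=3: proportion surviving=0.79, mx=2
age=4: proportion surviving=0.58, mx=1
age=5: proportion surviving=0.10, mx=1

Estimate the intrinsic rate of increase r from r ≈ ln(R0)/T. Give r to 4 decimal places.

R0 = Σ lx·mx = 0 + 2.91 + 1.76 + 1.58 + 0.58 + 0.1 = 6.93
Σ x·lx·mx = 13.99; T = 13.99/6.93 = 2.01876…
r ≈ ln(R0)/T = ln(6.93)/2.01876… = 0.958936… → 0.9589

0.9589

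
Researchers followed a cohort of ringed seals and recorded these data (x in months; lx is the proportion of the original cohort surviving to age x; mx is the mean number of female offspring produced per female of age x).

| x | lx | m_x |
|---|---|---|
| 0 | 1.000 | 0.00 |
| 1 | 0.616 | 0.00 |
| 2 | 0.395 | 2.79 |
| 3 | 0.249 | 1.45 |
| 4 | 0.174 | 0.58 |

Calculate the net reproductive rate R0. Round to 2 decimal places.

1.56

lx·mx by age: 0, 0, 1.10205, 0.36105, 0.10092
R0 = Σ lx·mx = 1.56402 → 1.56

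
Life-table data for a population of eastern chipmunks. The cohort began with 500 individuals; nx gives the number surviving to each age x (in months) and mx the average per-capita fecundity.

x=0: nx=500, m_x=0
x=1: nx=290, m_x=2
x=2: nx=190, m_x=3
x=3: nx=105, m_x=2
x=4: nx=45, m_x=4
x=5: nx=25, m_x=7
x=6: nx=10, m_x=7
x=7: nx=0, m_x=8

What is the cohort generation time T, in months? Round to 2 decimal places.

lx = nx/n0 = nx/500: 1, 0.58, 0.38, 0.21, 0.09, 0.05, 0.02, 0
lx·mx: 0, 1.16, 1.14, 0.42, 0.36, 0.35, 0.14, 0 → R0 = 3.57
x·lx·mx: 0, 1.16, 2.28, 1.26, 1.44, 1.75, 0.84, 0 → Σ = 8.73
T = 8.73 / 3.57 = 2.445378… → 2.45

2.45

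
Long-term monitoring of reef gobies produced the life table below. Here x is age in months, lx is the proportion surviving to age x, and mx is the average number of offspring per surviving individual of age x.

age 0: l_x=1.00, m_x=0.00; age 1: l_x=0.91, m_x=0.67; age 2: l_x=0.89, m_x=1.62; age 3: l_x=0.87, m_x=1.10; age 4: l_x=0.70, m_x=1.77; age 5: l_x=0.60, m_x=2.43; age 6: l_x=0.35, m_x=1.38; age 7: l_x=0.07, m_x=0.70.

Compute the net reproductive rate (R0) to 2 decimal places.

lx·mx by age: 0, 0.6097, 1.4418, 0.957, 1.239, 1.458, 0.483, 0.049
R0 = Σ lx·mx = 6.2375 → 6.24

6.24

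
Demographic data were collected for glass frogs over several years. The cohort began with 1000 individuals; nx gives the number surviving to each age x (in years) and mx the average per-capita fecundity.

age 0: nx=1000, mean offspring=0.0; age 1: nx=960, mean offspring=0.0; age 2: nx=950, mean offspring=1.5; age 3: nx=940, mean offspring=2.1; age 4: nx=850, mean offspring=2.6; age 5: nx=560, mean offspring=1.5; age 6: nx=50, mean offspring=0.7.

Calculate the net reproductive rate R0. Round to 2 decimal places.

lx = nx/n0 = nx/1000: 1, 0.96, 0.95, 0.94, 0.85, 0.56, 0.05
lx·mx by age: 0, 0, 1.425, 1.974, 2.21, 0.84, 0.035
R0 = Σ lx·mx = 6.484 → 6.48

6.48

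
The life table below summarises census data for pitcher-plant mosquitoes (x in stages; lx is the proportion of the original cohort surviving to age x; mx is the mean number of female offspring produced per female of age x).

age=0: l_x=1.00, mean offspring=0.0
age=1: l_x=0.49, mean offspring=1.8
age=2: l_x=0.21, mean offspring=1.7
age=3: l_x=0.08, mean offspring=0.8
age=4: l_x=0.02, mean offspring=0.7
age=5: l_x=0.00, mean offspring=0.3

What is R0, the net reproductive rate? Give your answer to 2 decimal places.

1.32

lx·mx by age: 0, 0.882, 0.357, 0.064, 0.014, 0
R0 = Σ lx·mx = 1.317 → 1.32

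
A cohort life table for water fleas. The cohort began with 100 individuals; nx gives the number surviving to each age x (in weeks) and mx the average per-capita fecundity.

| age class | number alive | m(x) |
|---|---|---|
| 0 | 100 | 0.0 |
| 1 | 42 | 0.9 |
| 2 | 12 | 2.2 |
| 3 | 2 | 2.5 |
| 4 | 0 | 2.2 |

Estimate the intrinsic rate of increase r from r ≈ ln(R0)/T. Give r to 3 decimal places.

-0.241

lx = nx/n0 = nx/100: 1, 0.42, 0.12, 0.02, 0
R0 = Σ lx·mx = 0 + 0.378 + 0.264 + 0.05 + 0 = 0.692
Σ x·lx·mx = 1.056; T = 1.056/0.692 = 1.52601…
r ≈ ln(R0)/T = ln(0.692)/1.52601… = -0.24126… → -0.241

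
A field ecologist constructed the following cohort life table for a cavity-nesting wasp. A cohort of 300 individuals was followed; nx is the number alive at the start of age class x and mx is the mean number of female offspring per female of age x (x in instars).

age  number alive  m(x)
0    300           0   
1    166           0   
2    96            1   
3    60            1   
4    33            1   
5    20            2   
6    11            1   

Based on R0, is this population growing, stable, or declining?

declining

lx = nx/n0 = nx/300: 1, 0.55333…, 0.32, 0.2, 0.11, 0.06667…, 0.03667…
R0 = Σ lx·mx = 0 + 0 + 0.32 + 0.2 + 0.11 + 0.133333… + 0.036667… = 0.8…
R0 < 1, so the population is declining.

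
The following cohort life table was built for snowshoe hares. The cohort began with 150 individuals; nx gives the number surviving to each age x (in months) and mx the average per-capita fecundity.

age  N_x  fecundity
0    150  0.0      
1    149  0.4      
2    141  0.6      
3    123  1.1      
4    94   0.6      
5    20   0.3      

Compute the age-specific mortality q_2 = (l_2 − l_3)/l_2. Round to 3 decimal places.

lx = nx/n0 = nx/150: 1, 0.99333…, 0.94, 0.82, 0.62667…, 0.13333…
q_2 = (l_2 − l_3) / l_2 = (0.94 − 0.82) / 0.94
     = 0.12 / 0.94 = 0.12766… → 0.128

0.128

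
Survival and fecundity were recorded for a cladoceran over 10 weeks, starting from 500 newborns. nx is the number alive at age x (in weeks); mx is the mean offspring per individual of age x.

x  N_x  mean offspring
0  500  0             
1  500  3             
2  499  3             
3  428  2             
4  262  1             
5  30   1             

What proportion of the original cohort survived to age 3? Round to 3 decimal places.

l_3 = n_3/n_0 = 428/500 = 0.856 → 0.856

0.856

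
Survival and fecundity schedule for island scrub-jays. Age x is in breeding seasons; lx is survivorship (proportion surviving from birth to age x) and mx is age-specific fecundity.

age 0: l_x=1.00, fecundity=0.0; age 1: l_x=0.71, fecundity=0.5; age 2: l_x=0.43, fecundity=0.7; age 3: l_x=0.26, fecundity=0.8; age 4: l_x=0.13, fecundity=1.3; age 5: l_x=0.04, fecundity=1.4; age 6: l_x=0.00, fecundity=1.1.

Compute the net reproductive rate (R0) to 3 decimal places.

lx·mx by age: 0, 0.355, 0.301, 0.208, 0.169, 0.056, 0
R0 = Σ lx·mx = 1.089 → 1.089

1.089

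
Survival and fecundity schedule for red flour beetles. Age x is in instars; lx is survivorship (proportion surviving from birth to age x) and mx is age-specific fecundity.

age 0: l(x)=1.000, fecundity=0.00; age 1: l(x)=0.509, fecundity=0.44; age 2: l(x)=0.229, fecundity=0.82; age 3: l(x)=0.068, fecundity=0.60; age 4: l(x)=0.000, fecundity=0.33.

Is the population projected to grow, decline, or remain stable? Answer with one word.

declining

R0 = Σ lx·mx = 0 + 0.22396 + 0.18778 + 0.0408 + 0 = 0.45254
R0 < 1, so the population is declining.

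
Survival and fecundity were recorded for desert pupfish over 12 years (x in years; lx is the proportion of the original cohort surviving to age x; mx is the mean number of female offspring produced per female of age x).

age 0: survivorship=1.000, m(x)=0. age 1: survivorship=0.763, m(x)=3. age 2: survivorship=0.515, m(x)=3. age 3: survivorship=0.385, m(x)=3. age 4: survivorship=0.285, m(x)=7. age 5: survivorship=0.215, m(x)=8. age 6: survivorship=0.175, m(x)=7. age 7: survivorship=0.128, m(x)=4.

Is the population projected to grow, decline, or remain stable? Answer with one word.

R0 = Σ lx·mx = 0 + 2.289 + 1.545 + 1.155 + 1.995 + 1.72 + 1.225 + 0.512 = 10.441
R0 > 1, so the population is growing.

growing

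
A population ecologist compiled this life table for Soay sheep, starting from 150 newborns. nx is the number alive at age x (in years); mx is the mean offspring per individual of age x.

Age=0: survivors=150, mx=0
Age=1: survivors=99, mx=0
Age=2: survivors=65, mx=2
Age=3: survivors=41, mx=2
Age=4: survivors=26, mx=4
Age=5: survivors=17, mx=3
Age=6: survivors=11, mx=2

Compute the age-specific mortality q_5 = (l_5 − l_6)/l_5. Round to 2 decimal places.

0.35

lx = nx/n0 = nx/150: 1, 0.66, 0.43333…, 0.27333…, 0.17333…, 0.11333…, 0.07333…
q_5 = (l_5 − l_6) / l_5 = (0.113333… − 0.073333…) / 0.113333…
     = 0.04… / 0.113333… = 0.352941… → 0.35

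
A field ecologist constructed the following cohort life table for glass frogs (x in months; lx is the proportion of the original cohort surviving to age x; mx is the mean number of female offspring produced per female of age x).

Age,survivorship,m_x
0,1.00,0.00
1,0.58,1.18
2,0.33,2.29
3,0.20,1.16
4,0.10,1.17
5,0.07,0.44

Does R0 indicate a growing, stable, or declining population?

R0 = Σ lx·mx = 0 + 0.6844 + 0.7557 + 0.232 + 0.117 + 0.0308 = 1.8199
R0 > 1, so the population is growing.

growing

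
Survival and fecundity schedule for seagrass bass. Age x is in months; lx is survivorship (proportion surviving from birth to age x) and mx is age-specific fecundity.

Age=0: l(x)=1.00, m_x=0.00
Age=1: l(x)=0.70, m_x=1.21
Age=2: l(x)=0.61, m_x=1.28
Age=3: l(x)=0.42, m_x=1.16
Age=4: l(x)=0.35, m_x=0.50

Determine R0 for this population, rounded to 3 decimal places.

2.290

lx·mx by age: 0, 0.847, 0.7808, 0.4872, 0.175
R0 = Σ lx·mx = 2.29 → 2.290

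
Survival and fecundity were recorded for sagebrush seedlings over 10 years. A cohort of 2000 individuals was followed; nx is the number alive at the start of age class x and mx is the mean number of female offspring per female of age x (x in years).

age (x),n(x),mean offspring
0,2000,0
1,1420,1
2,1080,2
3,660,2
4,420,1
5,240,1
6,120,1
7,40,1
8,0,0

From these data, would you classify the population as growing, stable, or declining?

lx = nx/n0 = nx/2000: 1, 0.71, 0.54, 0.33, 0.21, 0.12, 0.06, 0.02, 0
R0 = Σ lx·mx = 0 + 0.71 + 1.08 + 0.66 + 0.21 + 0.12 + 0.06 + 0.02 + 0 = 2.86
R0 > 1, so the population is growing.

growing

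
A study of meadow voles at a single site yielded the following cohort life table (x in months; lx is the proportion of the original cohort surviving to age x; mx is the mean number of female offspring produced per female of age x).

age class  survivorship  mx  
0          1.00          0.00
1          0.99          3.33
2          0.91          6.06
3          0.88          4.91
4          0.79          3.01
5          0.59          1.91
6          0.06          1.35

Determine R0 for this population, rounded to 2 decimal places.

16.72

lx·mx by age: 0, 3.2967, 5.5146, 4.3208, 2.3779, 1.1269, 0.081
R0 = Σ lx·mx = 16.7179 → 16.72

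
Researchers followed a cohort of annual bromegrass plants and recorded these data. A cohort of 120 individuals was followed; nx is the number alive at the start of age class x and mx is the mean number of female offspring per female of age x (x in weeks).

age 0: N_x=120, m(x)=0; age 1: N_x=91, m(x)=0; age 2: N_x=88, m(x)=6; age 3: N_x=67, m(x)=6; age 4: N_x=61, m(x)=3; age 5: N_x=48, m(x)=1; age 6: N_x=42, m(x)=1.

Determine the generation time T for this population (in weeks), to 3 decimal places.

2.898

lx = nx/n0 = nx/120: 1, 0.75833…, 0.73333…, 0.55833…, 0.50833…, 0.4, 0.35
lx·mx: 0, 0, 4.4…, 3.35…, 1.525…, 0.4, 0.35 → R0 = 10.025…
x·lx·mx: 0, 0, 8.8…, 10.05…, 6.1…, 2, 2.1 → Σ = 29.05…
T = 29.05… / 10.025… = 2.897756… → 2.898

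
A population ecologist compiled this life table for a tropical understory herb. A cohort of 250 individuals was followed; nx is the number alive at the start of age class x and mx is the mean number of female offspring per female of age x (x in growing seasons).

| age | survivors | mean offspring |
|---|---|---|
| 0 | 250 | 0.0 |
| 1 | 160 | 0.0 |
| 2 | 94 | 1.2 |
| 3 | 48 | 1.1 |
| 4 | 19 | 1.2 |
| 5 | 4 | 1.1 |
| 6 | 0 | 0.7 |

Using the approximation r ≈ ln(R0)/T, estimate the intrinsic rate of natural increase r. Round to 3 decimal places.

lx = nx/n0 = nx/250: 1, 0.64, 0.376, 0.192, 0.076, 0.016, 0
R0 = Σ lx·mx = 0 + 0 + 0.4512 + 0.2112 + 0.0912 + 0.0176 + 0 = 0.7712
Σ x·lx·mx = 1.9888; T = 1.9888/0.7712 = 2.57884…
r ≈ ln(R0)/T = ln(0.7712)/2.57884… = -0.10075… → -0.101

-0.101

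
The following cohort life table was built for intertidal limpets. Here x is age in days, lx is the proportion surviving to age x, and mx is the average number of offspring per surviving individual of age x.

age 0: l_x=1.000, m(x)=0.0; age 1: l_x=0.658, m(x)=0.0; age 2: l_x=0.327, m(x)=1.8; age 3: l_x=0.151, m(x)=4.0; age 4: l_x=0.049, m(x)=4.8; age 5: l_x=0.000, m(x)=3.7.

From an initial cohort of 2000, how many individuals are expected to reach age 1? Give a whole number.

Expected survivors = N0 · l_1 = 2000 × 0.658 = 1316 → 1316

1316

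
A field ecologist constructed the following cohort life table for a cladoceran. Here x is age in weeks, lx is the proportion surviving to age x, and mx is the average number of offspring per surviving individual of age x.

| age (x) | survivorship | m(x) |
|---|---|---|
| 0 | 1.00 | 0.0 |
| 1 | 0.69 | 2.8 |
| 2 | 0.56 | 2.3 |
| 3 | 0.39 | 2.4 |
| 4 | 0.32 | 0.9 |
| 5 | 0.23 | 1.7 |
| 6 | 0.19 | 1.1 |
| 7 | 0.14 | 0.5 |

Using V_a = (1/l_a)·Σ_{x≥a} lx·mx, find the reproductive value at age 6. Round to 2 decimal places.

1.47

lx·mx for x ≥ 6: 0.209, 0.07 → sum = 0.279
V_6 = 0.279 / l_6 = 0.279 / 0.19 = 1.468421… → 1.47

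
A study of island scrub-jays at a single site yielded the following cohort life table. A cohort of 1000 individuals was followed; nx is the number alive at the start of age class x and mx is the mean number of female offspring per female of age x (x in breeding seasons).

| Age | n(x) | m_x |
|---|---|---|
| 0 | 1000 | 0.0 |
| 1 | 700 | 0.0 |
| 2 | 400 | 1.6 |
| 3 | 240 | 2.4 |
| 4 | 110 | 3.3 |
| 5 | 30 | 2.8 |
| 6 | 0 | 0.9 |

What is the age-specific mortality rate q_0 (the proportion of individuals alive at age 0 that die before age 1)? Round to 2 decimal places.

lx = nx/n0 = nx/1000: 1, 0.7, 0.4, 0.24, 0.11, 0.03, 0
q_0 = (l_0 − l_1) / l_0 = (1 − 0.7) / 1
     = 0.3 / 1 = 0.3 → 0.30

0.30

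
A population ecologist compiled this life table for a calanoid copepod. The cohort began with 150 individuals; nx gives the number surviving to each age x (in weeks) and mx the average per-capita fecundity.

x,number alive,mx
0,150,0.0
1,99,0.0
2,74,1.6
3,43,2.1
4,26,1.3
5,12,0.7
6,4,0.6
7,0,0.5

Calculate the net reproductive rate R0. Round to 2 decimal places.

1.69

lx = nx/n0 = nx/150: 1, 0.66, 0.49333…, 0.28667…, 0.17333…, 0.08, 0.02667…, 0
lx·mx by age: 0, 0, 0.789333…, 0.602…, 0.225333…, 0.056, 0.016…, 0
R0 = Σ lx·mx = 1.688667… → 1.69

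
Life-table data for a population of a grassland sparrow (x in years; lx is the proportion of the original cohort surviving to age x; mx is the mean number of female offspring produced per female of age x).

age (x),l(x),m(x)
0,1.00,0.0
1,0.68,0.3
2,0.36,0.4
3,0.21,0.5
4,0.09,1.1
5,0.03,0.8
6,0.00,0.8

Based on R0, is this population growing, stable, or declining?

declining

R0 = Σ lx·mx = 0 + 0.204 + 0.144 + 0.105 + 0.099 + 0.024 + 0 = 0.576
R0 < 1, so the population is declining.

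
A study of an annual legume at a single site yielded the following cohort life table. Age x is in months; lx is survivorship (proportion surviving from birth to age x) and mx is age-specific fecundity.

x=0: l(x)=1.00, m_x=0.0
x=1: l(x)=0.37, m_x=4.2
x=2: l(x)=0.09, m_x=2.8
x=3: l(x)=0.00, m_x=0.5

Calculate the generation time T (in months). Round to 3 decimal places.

lx·mx: 0, 1.554, 0.252, 0 → R0 = 1.806
x·lx·mx: 0, 1.554, 0.504, 0 → Σ = 2.058
T = 2.058 / 1.806 = 1.139535… → 1.140

1.140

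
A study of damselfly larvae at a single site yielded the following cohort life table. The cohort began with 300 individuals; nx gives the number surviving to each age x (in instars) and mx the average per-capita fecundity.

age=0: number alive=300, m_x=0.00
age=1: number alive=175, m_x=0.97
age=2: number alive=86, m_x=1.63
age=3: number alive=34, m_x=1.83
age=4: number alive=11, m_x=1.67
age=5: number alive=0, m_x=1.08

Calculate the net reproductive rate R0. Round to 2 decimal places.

1.30

lx = nx/n0 = nx/300: 1, 0.58333…, 0.28667…, 0.11333…, 0.03667…, 0
lx·mx by age: 0, 0.565833…, 0.467267…, 0.2074…, 0.061233…, 0
R0 = Σ lx·mx = 1.301733… → 1.30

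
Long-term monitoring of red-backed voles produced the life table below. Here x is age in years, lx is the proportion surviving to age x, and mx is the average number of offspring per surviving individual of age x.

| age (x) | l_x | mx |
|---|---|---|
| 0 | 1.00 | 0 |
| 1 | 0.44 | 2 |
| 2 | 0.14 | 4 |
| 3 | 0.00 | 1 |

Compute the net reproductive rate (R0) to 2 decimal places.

lx·mx by age: 0, 0.88, 0.56, 0
R0 = Σ lx·mx = 1.44 → 1.44

1.44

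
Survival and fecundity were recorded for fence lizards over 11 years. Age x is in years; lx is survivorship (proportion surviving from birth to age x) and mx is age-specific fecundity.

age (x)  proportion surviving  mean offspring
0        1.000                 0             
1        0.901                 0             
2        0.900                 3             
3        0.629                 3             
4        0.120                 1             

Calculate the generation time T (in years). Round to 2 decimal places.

2.45

lx·mx: 0, 0, 2.7, 1.887, 0.12 → R0 = 4.707
x·lx·mx: 0, 0, 5.4, 5.661, 0.48 → Σ = 11.541
T = 11.541 / 4.707 = 2.45188… → 2.45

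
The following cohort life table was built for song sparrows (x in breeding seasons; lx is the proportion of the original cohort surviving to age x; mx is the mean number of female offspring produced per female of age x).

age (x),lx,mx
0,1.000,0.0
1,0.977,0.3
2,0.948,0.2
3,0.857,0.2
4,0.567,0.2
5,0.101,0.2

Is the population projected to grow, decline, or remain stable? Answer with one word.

R0 = Σ lx·mx = 0 + 0.2931 + 0.1896 + 0.1714 + 0.1134 + 0.0202 = 0.7877
R0 < 1, so the population is declining.

declining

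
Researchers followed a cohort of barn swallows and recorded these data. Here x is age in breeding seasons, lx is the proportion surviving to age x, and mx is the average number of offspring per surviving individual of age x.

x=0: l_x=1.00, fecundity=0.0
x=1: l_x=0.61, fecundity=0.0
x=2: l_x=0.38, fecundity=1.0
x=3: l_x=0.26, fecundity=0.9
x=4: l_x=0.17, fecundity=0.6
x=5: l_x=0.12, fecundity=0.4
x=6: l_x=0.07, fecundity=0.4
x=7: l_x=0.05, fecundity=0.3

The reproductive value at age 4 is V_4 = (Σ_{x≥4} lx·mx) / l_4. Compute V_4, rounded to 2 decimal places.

lx·mx for x ≥ 4: 0.102, 0.048, 0.028, 0.015 → sum = 0.193
V_4 = 0.193 / l_4 = 0.193 / 0.17 = 1.135294… → 1.14

1.14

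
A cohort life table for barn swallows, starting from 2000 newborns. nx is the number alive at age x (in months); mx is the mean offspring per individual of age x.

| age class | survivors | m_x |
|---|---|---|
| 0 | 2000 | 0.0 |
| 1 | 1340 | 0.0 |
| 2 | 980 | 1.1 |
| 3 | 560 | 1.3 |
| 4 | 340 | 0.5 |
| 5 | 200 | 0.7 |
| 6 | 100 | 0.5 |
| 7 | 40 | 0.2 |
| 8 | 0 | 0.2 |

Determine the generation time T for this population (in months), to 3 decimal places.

2.795

lx = nx/n0 = nx/2000: 1, 0.67, 0.49, 0.28, 0.17, 0.1, 0.05, 0.02, 0
lx·mx: 0, 0, 0.539, 0.364, 0.085, 0.07, 0.025, 0.004, 0 → R0 = 1.087
x·lx·mx: 0, 0, 1.078, 1.092, 0.34, 0.35, 0.15, 0.028, 0 → Σ = 3.038
T = 3.038 / 1.087 = 2.794848… → 2.795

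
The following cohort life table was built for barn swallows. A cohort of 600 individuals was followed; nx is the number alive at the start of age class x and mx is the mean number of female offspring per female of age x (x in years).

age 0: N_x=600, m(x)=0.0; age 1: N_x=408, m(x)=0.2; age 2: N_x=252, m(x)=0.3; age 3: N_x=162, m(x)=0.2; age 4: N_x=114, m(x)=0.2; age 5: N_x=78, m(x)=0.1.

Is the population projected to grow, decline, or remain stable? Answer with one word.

lx = nx/n0 = nx/600: 1, 0.68, 0.42, 0.27, 0.19, 0.13
R0 = Σ lx·mx = 0 + 0.136 + 0.126 + 0.054 + 0.038 + 0.013 = 0.367
R0 < 1, so the population is declining.

declining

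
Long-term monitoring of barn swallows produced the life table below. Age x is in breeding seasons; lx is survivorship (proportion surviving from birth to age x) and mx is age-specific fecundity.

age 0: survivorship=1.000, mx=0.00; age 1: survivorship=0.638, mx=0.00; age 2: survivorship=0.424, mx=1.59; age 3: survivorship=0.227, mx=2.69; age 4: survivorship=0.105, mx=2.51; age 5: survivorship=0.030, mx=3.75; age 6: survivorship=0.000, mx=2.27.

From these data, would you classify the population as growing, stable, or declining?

growing

R0 = Σ lx·mx = 0 + 0 + 0.67416 + 0.61063 + 0.26355 + 0.1125 + 0 = 1.66084
R0 > 1, so the population is growing.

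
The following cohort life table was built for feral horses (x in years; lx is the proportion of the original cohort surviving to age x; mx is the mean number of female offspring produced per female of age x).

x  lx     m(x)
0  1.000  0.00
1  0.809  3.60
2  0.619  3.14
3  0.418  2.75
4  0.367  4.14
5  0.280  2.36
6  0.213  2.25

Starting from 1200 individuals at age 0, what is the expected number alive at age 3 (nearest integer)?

Expected survivors = N0 · l_3 = 1200 × 0.418 = 501.6 → 502

502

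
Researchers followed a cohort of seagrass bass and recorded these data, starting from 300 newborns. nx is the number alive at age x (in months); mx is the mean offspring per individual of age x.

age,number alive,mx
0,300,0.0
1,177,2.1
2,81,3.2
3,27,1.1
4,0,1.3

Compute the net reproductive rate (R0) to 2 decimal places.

2.20

lx = nx/n0 = nx/300: 1, 0.59, 0.27, 0.09, 0
lx·mx by age: 0, 1.239, 0.864, 0.099, 0
R0 = Σ lx·mx = 2.202 → 2.20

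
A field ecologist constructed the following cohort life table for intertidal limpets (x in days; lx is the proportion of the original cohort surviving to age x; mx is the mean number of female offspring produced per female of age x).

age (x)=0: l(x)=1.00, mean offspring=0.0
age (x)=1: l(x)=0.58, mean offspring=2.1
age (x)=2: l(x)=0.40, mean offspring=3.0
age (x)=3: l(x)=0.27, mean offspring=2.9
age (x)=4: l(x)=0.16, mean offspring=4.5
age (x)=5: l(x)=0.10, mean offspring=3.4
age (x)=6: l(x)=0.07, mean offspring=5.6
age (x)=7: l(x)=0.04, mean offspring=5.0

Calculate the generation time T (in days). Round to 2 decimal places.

2.95

lx·mx: 0, 1.218, 1.2, 0.783, 0.72, 0.34, 0.392, 0.2 → R0 = 4.853
x·lx·mx: 0, 1.218, 2.4, 2.349, 2.88, 1.7, 2.352, 1.4 → Σ = 14.299
T = 14.299 / 4.853 = 2.946425… → 2.95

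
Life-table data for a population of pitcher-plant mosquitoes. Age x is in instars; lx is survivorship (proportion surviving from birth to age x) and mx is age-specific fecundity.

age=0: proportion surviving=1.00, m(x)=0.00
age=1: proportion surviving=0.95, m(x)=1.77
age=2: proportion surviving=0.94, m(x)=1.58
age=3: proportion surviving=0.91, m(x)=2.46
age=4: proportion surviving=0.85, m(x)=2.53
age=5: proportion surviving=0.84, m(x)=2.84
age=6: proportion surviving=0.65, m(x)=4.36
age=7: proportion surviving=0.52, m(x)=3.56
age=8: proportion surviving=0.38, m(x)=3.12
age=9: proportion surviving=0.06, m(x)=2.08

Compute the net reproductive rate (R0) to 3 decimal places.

15.937

lx·mx by age: 0, 1.6815, 1.4852, 2.2386, 2.1505, 2.3856, 2.834, 1.8512, 1.1856, 0.1248
R0 = Σ lx·mx = 15.937 → 15.937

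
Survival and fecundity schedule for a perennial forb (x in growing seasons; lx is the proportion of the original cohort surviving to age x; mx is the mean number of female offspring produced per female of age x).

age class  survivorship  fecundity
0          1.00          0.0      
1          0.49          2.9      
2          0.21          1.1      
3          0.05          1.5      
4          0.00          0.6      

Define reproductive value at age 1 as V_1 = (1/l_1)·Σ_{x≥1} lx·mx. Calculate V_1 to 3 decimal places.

lx·mx for x ≥ 1: 1.421, 0.231, 0.075, 0 → sum = 1.727
V_1 = 1.727 / l_1 = 1.727 / 0.49 = 3.52449… → 3.524

3.524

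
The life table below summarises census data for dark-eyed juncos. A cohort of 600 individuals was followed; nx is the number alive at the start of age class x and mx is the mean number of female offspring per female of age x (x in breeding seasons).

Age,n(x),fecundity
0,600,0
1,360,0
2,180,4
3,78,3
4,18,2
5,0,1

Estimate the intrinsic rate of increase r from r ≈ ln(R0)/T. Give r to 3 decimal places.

0.217

lx = nx/n0 = nx/600: 1, 0.6, 0.3, 0.13, 0.03, 0
R0 = Σ lx·mx = 0 + 0 + 1.2 + 0.39 + 0.06 + 0 = 1.65
Σ x·lx·mx = 3.81; T = 3.81/1.65 = 2.30909…
r ≈ ln(R0)/T = ln(1.65)/2.30909… = 0.21687… → 0.217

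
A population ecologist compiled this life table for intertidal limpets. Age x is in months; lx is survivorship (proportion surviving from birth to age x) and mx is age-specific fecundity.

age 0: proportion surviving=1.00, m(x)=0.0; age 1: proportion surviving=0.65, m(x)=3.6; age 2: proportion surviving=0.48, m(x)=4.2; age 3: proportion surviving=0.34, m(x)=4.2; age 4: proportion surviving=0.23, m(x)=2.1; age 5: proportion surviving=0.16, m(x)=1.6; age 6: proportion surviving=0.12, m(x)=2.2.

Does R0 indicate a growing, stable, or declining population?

growing

R0 = Σ lx·mx = 0 + 2.34 + 2.016 + 1.428 + 0.483 + 0.256 + 0.264 = 6.787
R0 > 1, so the population is growing.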